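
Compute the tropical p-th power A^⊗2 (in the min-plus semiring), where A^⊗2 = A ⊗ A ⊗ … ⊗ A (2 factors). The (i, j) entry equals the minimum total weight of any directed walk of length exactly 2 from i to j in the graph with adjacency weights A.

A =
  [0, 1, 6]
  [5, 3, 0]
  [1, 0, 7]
A^⊗2 =
  [0, 1, 1]
  [1, 0, 3]
  [1, 2, 0]

Each entry (A^⊗2)_ij equals the minimum over all length-2 walks i = v_0 → v_1 → … → v_2 = j of Σ_t A[v_t][v_{t+1}]. For example, for (i, j) = (0, 2) we minimise over 3 possible intermediate vertex sequences; the minimum is 1, attained along the walk 0 → 1 → 2.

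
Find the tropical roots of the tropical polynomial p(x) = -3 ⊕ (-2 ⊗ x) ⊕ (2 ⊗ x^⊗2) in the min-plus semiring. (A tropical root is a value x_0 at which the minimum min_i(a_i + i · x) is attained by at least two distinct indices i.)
Roots: {-4, -1}

Each tropical root is a break point of the lower envelope of the lines y = a_i + i · x (there are 3 lines, with slopes 0, 1, ..., 2). Only the lines that attain the minimum somewhere contribute to roots; other lines are dominated. Here the surviving (envelope) indices are i = 2, i = 1, i = 0.
Intersections between consecutive envelope lines give the roots: for adjacent envelope indices i < j the intersection is x = (a_i − a_j) / (j − i). Reading off the sorted break points: {-4, -1}.
Verification: at each break x_0, at least two indices attain the minimum of min_i(a_i + i · x_0).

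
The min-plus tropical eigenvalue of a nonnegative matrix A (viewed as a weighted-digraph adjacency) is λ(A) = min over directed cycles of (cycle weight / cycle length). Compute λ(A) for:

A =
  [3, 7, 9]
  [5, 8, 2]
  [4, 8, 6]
λ(A) = 3

Enumerate directed cycles and compute their means (weight / length). Sample:
  cycle 0 → 0: weight = 3, length = 1, mean = 3/1 ≈ 3.000
  cycle 1 → 1: weight = 8, length = 1, mean = 8/1 ≈ 8.000
  cycle 2 → 2: weight = 6, length = 1, mean = 6/1 ≈ 6.000
  cycle 0 → 1 → 0: weight = 12, length = 2, mean = 12/2 ≈ 6.000
  cycle 0 → 2 → 0: weight = 13, length = 2, mean = 13/2 ≈ 6.500
  cycle 1 → 0 → 1: weight = 12, length = 2, mean = 12/2 ≈ 6.000
Minimum mean = 3.000, attained e.g. along the cycle 0 → 0 with weight 3 and length 1. So λ(A) = 3/1 = 3.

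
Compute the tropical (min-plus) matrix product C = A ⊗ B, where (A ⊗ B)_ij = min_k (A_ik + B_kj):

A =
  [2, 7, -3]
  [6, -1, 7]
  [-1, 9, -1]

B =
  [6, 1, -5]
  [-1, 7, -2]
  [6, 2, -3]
A ⊗ B =
  [3, -1, -6]
  [-2, 6, -3]
  [5, 0, -6]

Apply the min-plus product entry-by-entry:
  C[0][0] = min over k of (A[0][0] + B[0][0] = 2 + 6 = 8, A[0][1] + B[1][0] = 7 + -1 = 6, A[0][2] + B[2][0] = -3 + 6 = 3) = 3 (attained at k = 2)
  C[0][1] = min over k of (A[0][0] + B[0][1] = 2 + 1 = 3, A[0][1] + B[1][1] = 7 + 7 = 14, A[0][2] + B[2][1] = -3 + 2 = -1) = -1 (attained at k = 2)
  C[0][2] = min over k of (A[0][0] + B[0][2] = 2 + -5 = -3, A[0][1] + B[1][2] = 7 + -2 = 5, A[0][2] + B[2][2] = -3 + -3 = -6) = -6 (attained at k = 2)
  C[1][0] = min over k of (A[1][0] + B[0][0] = 6 + 6 = 12, A[1][1] + B[1][0] = -1 + -1 = -2, A[1][2] + B[2][0] = 7 + 6 = 13) = -2 (attained at k = 1)
  C[1][1] = min over k of (A[1][0] + B[0][1] = 6 + 1 = 7, A[1][1] + B[1][1] = -1 + 7 = 6, A[1][2] + B[2][1] = 7 + 2 = 9) = 6 (attained at k = 1)
  C[1][2] = min over k of (A[1][0] + B[0][2] = 6 + -5 = 1, A[1][1] + B[1][2] = -1 + -2 = -3, A[1][2] + B[2][2] = 7 + -3 = 4) = -3 (attained at k = 1)
  C[2][0] = min over k of (A[2][0] + B[0][0] = -1 + 6 = 5, A[2][1] + B[1][0] = 9 + -1 = 8, A[2][2] + B[2][0] = -1 + 6 = 5) = 5 (attained at k = 0)
  C[2][1] = min over k of (A[2][0] + B[0][1] = -1 + 1 = 0, A[2][1] + B[1][1] = 9 + 7 = 16, A[2][2] + B[2][1] = -1 + 2 = 1) = 0 (attained at k = 0)
  C[2][2] = min over k of (A[2][0] + B[0][2] = -1 + -5 = -6, A[2][1] + B[1][2] = 9 + -2 = 7, A[2][2] + B[2][2] = -1 + -3 = -4) = -6 (attained at k = 0)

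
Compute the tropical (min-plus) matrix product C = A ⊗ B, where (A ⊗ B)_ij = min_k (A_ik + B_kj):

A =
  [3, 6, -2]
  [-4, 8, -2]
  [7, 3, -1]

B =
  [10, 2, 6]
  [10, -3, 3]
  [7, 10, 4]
A ⊗ B =
  [5, 3, 2]
  [5, -2, 2]
  [6, 0, 3]

Apply the min-plus product entry-by-entry:
  C[0][0] = min over k of (A[0][0] + B[0][0] = 3 + 10 = 13, A[0][1] + B[1][0] = 6 + 10 = 16, A[0][2] + B[2][0] = -2 + 7 = 5) = 5 (attained at k = 2)
  C[0][1] = min over k of (A[0][0] + B[0][1] = 3 + 2 = 5, A[0][1] + B[1][1] = 6 + -3 = 3, A[0][2] + B[2][1] = -2 + 10 = 8) = 3 (attained at k = 1)
  C[0][2] = min over k of (A[0][0] + B[0][2] = 3 + 6 = 9, A[0][1] + B[1][2] = 6 + 3 = 9, A[0][2] + B[2][2] = -2 + 4 = 2) = 2 (attained at k = 2)
  C[1][0] = min over k of (A[1][0] + B[0][0] = -4 + 10 = 6, A[1][1] + B[1][0] = 8 + 10 = 18, A[1][2] + B[2][0] = -2 + 7 = 5) = 5 (attained at k = 2)
  C[1][1] = min over k of (A[1][0] + B[0][1] = -4 + 2 = -2, A[1][1] + B[1][1] = 8 + -3 = 5, A[1][2] + B[2][1] = -2 + 10 = 8) = -2 (attained at k = 0)
  C[1][2] = min over k of (A[1][0] + B[0][2] = -4 + 6 = 2, A[1][1] + B[1][2] = 8 + 3 = 11, A[1][2] + B[2][2] = -2 + 4 = 2) = 2 (attained at k = 0)
  C[2][0] = min over k of (A[2][0] + B[0][0] = 7 + 10 = 17, A[2][1] + B[1][0] = 3 + 10 = 13, A[2][2] + B[2][0] = -1 + 7 = 6) = 6 (attained at k = 2)
  C[2][1] = min over k of (A[2][0] + B[0][1] = 7 + 2 = 9, A[2][1] + B[1][1] = 3 + -3 = 0, A[2][2] + B[2][1] = -1 + 10 = 9) = 0 (attained at k = 1)
  C[2][2] = min over k of (A[2][0] + B[0][2] = 7 + 6 = 13, A[2][1] + B[1][2] = 3 + 3 = 6, A[2][2] + B[2][2] = -1 + 4 = 3) = 3 (attained at k = 2)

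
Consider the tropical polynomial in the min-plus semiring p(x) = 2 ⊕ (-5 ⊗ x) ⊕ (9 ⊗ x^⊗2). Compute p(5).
p(5) = 0

A tropical monomial a ⊗ x^⊗i evaluates to a + i · x. Evaluating each term at x = 5:
  Term 0 contributes 2 + 0 · 5 = 2
  Term 1 contributes -5 + 1 · 5 = 0
  Term 2 contributes 9 + 2 · 5 = 19
p(5) = ⊕ of these = min[2, 0, 19] = 0.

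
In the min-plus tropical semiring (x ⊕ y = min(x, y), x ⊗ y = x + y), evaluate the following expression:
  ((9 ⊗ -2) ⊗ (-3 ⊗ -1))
((9 ⊗ -2) ⊗ (-3 ⊗ -1)) = 3

Expand innermost to outermost. Recall ⊕ takes the minimum of its arguments and ⊗ takes their sum. Working out the expression ((9 ⊗ -2) ⊗ (-3 ⊗ -1)) gives 3.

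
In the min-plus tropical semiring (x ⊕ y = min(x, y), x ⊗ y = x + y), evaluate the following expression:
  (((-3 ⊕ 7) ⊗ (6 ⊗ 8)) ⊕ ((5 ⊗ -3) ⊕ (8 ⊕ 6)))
(((-3 ⊕ 7) ⊗ (6 ⊗ 8)) ⊕ ((5 ⊗ -3) ⊕ (8 ⊕ 6))) = 2

Expand innermost to outermost. Recall ⊕ takes the minimum of its arguments and ⊗ takes their sum. Working out the expression (((-3 ⊕ 7) ⊗ (6 ⊗ 8)) ⊕ ((5 ⊗ -3) ⊕ (8 ⊕ 6))) gives 2.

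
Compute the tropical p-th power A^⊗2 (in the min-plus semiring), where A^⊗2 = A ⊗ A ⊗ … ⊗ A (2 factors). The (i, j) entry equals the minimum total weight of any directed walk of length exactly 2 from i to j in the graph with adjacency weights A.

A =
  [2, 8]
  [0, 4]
A^⊗2 =
  [4, 10]
  [2, 8]

Each entry (A^⊗2)_ij equals the minimum over all length-2 walks i = v_0 → v_1 → … → v_2 = j of Σ_t A[v_t][v_{t+1}]. For example, for (i, j) = (0, 1) we minimise over 2 possible intermediate vertex sequences; the minimum is 10, attained along the walk 0 → 0 → 1.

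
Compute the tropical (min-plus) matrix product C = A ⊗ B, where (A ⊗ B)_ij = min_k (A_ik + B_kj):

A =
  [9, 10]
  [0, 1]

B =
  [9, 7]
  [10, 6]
A ⊗ B =
  [18, 16]
  [9, 7]

Apply the min-plus product entry-by-entry:
  C[0][0] = min over k of (A[0][0] + B[0][0] = 9 + 9 = 18, A[0][1] + B[1][0] = 10 + 10 = 20) = 18 (attained at k = 0)
  C[0][1] = min over k of (A[0][0] + B[0][1] = 9 + 7 = 16, A[0][1] + B[1][1] = 10 + 6 = 16) = 16 (attained at k = 0)
  C[1][0] = min over k of (A[1][0] + B[0][0] = 0 + 9 = 9, A[1][1] + B[1][0] = 1 + 10 = 11) = 9 (attained at k = 0)
  C[1][1] = min over k of (A[1][0] + B[0][1] = 0 + 7 = 7, A[1][1] + B[1][1] = 1 + 6 = 7) = 7 (attained at k = 0)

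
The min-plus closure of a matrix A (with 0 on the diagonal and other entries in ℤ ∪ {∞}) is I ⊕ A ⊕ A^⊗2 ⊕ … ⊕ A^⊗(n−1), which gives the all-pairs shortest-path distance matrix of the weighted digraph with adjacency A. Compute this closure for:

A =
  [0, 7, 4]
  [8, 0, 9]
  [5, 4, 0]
Closure =
  [0, 7, 4]
  [8, 0, 9]
  [5, 4, 0]

This is the Floyd-Warshall all-pairs shortest-path computation. For each intermediate vertex k = 0, 1, …, 2, update dist[i][j] ← min(dist[i][j], dist[i][k] + dist[k][j]). The final matrix gives, for each (i, j), the minimum total weight of any directed path from i to j (possibly empty when i = j).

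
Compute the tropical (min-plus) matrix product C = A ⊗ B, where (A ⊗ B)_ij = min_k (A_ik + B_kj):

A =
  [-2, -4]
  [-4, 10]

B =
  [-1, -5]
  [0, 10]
A ⊗ B =
  [-4, -7]
  [-5, -9]

Apply the min-plus product entry-by-entry:
  C[0][0] = min over k of (A[0][0] + B[0][0] = -2 + -1 = -3, A[0][1] + B[1][0] = -4 + 0 = -4) = -4 (attained at k = 1)
  C[0][1] = min over k of (A[0][0] + B[0][1] = -2 + -5 = -7, A[0][1] + B[1][1] = -4 + 10 = 6) = -7 (attained at k = 0)
  C[1][0] = min over k of (A[1][0] + B[0][0] = -4 + -1 = -5, A[1][1] + B[1][0] = 10 + 0 = 10) = -5 (attained at k = 0)
  C[1][1] = min over k of (A[1][0] + B[0][1] = -4 + -5 = -9, A[1][1] + B[1][1] = 10 + 10 = 20) = -9 (attained at k = 0)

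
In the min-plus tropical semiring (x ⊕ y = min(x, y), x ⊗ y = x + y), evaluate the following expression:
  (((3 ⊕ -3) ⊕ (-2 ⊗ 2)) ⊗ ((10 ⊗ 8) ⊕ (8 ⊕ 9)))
(((3 ⊕ -3) ⊕ (-2 ⊗ 2)) ⊗ ((10 ⊗ 8) ⊕ (8 ⊕ 9))) = 5

Expand innermost to outermost. Recall ⊕ takes the minimum of its arguments and ⊗ takes their sum. Working out the expression (((3 ⊕ -3) ⊕ (-2 ⊗ 2)) ⊗ ((10 ⊗ 8) ⊕ (8 ⊕ 9))) gives 5.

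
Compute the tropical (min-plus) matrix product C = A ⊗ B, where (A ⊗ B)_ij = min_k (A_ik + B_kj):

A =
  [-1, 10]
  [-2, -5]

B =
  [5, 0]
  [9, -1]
A ⊗ B =
  [4, -1]
  [3, -6]

Apply the min-plus product entry-by-entry:
  C[0][0] = min over k of (A[0][0] + B[0][0] = -1 + 5 = 4, A[0][1] + B[1][0] = 10 + 9 = 19) = 4 (attained at k = 0)
  C[0][1] = min over k of (A[0][0] + B[0][1] = -1 + 0 = -1, A[0][1] + B[1][1] = 10 + -1 = 9) = -1 (attained at k = 0)
  C[1][0] = min over k of (A[1][0] + B[0][0] = -2 + 5 = 3, A[1][1] + B[1][0] = -5 + 9 = 4) = 3 (attained at k = 0)
  C[1][1] = min over k of (A[1][0] + B[0][1] = -2 + 0 = -2, A[1][1] + B[1][1] = -5 + -1 = -6) = -6 (attained at k = 1)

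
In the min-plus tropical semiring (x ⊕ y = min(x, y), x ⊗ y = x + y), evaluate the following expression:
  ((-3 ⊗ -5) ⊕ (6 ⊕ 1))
((-3 ⊗ -5) ⊕ (6 ⊕ 1)) = -8

Expand innermost to outermost. Recall ⊕ takes the minimum of its arguments and ⊗ takes their sum. Working out the expression ((-3 ⊗ -5) ⊕ (6 ⊕ 1)) gives -8.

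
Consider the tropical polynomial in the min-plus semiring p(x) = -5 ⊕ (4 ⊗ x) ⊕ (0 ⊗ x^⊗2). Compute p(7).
p(7) = -5

A tropical monomial a ⊗ x^⊗i evaluates to a + i · x. Evaluating each term at x = 7:
  Term 0 contributes -5 + 0 · 7 = -5
  Term 1 contributes 4 + 1 · 7 = 11
  Term 2 contributes 0 + 2 · 7 = 14
p(7) = ⊕ of these = min[-5, 11, 14] = -5.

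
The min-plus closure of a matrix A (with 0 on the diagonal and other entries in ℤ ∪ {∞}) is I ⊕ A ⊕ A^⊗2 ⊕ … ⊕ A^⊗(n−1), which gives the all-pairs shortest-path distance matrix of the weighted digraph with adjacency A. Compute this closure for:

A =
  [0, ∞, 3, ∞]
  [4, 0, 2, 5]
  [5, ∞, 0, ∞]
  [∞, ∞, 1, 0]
Closure =
  [0, ∞, 3, ∞]
  [4, 0, 2, 5]
  [5, ∞, 0, ∞]
  [6, ∞, 1, 0]

This is the Floyd-Warshall all-pairs shortest-path computation. For each intermediate vertex k = 0, 1, …, 3, update dist[i][j] ← min(dist[i][j], dist[i][k] + dist[k][j]). The final matrix gives, for each (i, j), the minimum total weight of any directed path from i to j (possibly empty when i = j).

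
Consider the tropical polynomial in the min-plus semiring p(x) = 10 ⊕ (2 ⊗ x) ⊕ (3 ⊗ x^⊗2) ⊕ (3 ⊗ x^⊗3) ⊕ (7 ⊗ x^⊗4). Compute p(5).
p(5) = 7

A tropical monomial a ⊗ x^⊗i evaluates to a + i · x. Evaluating each term at x = 5:
  Term 0 contributes 10 + 0 · 5 = 10
  Term 1 contributes 2 + 1 · 5 = 7
  Term 2 contributes 3 + 2 · 5 = 13
  Term 3 contributes 3 + 3 · 5 = 18
  Term 4 contributes 7 + 4 · 5 = 27
p(5) = ⊕ of these = min[10, 7, 13, 18, 27] = 7.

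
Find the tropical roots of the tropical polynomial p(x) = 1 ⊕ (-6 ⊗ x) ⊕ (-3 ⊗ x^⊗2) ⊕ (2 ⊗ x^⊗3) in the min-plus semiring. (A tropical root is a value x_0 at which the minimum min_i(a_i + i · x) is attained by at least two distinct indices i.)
Roots: {-5, -3, 7}

Each tropical root is a break point of the lower envelope of the lines y = a_i + i · x (there are 4 lines, with slopes 0, 1, ..., 3). Only the lines that attain the minimum somewhere contribute to roots; other lines are dominated. Here the surviving (envelope) indices are i = 3, i = 2, i = 1, i = 0.
Intersections between consecutive envelope lines give the roots: for adjacent envelope indices i < j the intersection is x = (a_i − a_j) / (j − i). Reading off the sorted break points: {-5, -3, 7}.
Verification: at each break x_0, at least two indices attain the minimum of min_i(a_i + i · x_0).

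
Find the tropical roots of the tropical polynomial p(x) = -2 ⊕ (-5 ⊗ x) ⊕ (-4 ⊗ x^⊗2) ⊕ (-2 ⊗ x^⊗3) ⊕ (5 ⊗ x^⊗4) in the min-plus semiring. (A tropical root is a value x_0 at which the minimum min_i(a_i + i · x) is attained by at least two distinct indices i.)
Roots: {-7, -2, -1, 3}

Each tropical root is a break point of the lower envelope of the lines y = a_i + i · x (there are 5 lines, with slopes 0, 1, ..., 4). Only the lines that attain the minimum somewhere contribute to roots; other lines are dominated. Here the surviving (envelope) indices are i = 4, i = 3, i = 2, i = 1, i = 0.
Intersections between consecutive envelope lines give the roots: for adjacent envelope indices i < j the intersection is x = (a_i − a_j) / (j − i). Reading off the sorted break points: {-7, -2, -1, 3}.
Verification: at each break x_0, at least two indices attain the minimum of min_i(a_i + i · x_0).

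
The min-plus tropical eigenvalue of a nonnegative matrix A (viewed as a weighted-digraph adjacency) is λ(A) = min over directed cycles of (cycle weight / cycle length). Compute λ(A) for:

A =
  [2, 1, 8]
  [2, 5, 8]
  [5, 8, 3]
λ(A) = 3/2

Enumerate directed cycles and compute their means (weight / length). Sample:
  cycle 0 → 0: weight = 2, length = 1, mean = 2/1 ≈ 2.000
  cycle 1 → 1: weight = 5, length = 1, mean = 5/1 ≈ 5.000
  cycle 2 → 2: weight = 3, length = 1, mean = 3/1 ≈ 3.000
  cycle 0 → 1 → 0: weight = 3, length = 2, mean = 3/2 ≈ 1.500
  cycle 0 → 2 → 0: weight = 13, length = 2, mean = 13/2 ≈ 6.500
  cycle 1 → 0 → 1: weight = 3, length = 2, mean = 3/2 ≈ 1.500
Minimum mean = 1.500, attained e.g. along the cycle 0 → 1 → 0 with weight 3 and length 2. So λ(A) = 3/2 = 3/2.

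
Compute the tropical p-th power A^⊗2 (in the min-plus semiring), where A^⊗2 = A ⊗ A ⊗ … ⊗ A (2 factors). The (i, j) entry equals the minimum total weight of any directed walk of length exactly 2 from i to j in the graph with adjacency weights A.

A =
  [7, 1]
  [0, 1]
A^⊗2 =
  [1, 2]
  [1, 1]

Each entry (A^⊗2)_ij equals the minimum over all length-2 walks i = v_0 → v_1 → … → v_2 = j of Σ_t A[v_t][v_{t+1}]. For example, for (i, j) = (0, 1) we minimise over 2 possible intermediate vertex sequences; the minimum is 2, attained along the walk 0 → 1 → 1.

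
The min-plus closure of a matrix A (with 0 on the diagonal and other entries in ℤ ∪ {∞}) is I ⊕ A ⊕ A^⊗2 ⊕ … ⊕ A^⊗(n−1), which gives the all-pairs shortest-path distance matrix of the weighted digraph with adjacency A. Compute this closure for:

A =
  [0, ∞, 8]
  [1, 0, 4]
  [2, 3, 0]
Closure =
  [0, 11, 8]
  [1, 0, 4]
  [2, 3, 0]

This is the Floyd-Warshall all-pairs shortest-path computation. For each intermediate vertex k = 0, 1, …, 2, update dist[i][j] ← min(dist[i][j], dist[i][k] + dist[k][j]). The final matrix gives, for each (i, j), the minimum total weight of any directed path from i to j (possibly empty when i = j).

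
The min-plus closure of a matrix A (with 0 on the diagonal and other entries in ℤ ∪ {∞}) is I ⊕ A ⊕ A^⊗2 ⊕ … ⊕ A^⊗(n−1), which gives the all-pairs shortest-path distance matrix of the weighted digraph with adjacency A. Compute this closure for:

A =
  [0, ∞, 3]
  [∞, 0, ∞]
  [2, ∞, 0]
Closure =
  [0, ∞, 3]
  [∞, 0, ∞]
  [2, ∞, 0]

This is the Floyd-Warshall all-pairs shortest-path computation. For each intermediate vertex k = 0, 1, …, 2, update dist[i][j] ← min(dist[i][j], dist[i][k] + dist[k][j]). The final matrix gives, for each (i, j), the minimum total weight of any directed path from i to j (possibly empty when i = j).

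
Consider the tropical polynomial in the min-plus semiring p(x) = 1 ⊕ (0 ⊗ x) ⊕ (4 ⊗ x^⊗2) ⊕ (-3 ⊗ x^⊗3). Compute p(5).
p(5) = 1

A tropical monomial a ⊗ x^⊗i evaluates to a + i · x. Evaluating each term at x = 5:
  Term 0 contributes 1 + 0 · 5 = 1
  Term 1 contributes 0 + 1 · 5 = 5
  Term 2 contributes 4 + 2 · 5 = 14
  Term 3 contributes -3 + 3 · 5 = 12
p(5) = ⊕ of these = min[1, 5, 14, 12] = 1.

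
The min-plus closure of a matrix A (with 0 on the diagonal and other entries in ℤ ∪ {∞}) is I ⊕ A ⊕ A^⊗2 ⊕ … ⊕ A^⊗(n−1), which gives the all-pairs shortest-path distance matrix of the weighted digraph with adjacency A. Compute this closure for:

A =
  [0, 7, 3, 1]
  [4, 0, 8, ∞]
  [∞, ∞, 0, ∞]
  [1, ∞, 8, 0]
Closure =
  [0, 7, 3, 1]
  [4, 0, 7, 5]
  [∞, ∞, 0, ∞]
  [1, 8, 4, 0]

This is the Floyd-Warshall all-pairs shortest-path computation. For each intermediate vertex k = 0, 1, …, 3, update dist[i][j] ← min(dist[i][j], dist[i][k] + dist[k][j]). The final matrix gives, for each (i, j), the minimum total weight of any directed path from i to j (possibly empty when i = j).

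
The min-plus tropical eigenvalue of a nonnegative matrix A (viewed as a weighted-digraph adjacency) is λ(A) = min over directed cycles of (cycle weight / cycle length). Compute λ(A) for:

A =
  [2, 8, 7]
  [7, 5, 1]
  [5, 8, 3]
λ(A) = 2

Enumerate directed cycles and compute their means (weight / length). Sample:
  cycle 0 → 0: weight = 2, length = 1, mean = 2/1 ≈ 2.000
  cycle 1 → 1: weight = 5, length = 1, mean = 5/1 ≈ 5.000
  cycle 2 → 2: weight = 3, length = 1, mean = 3/1 ≈ 3.000
  cycle 0 → 1 → 0: weight = 15, length = 2, mean = 15/2 ≈ 7.500
  cycle 0 → 2 → 0: weight = 12, length = 2, mean = 12/2 ≈ 6.000
  cycle 1 → 0 → 1: weight = 15, length = 2, mean = 15/2 ≈ 7.500
Minimum mean = 2.000, attained e.g. along the cycle 0 → 0 with weight 2 and length 1. So λ(A) = 2/1 = 2.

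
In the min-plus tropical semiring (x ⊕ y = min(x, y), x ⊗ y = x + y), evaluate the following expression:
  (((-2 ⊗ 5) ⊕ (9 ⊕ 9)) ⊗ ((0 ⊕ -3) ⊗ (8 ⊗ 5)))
(((-2 ⊗ 5) ⊕ (9 ⊕ 9)) ⊗ ((0 ⊕ -3) ⊗ (8 ⊗ 5))) = 13

Expand innermost to outermost. Recall ⊕ takes the minimum of its arguments and ⊗ takes their sum. Working out the expression (((-2 ⊗ 5) ⊕ (9 ⊕ 9)) ⊗ ((0 ⊕ -3) ⊗ (8 ⊗ 5))) gives 13.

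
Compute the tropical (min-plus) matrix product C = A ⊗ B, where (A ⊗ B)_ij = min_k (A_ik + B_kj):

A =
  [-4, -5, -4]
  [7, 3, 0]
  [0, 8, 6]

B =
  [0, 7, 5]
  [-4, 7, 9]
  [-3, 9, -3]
A ⊗ B =
  [-9, 2, -7]
  [-3, 9, -3]
  [0, 7, 3]

Apply the min-plus product entry-by-entry:
  C[0][0] = min over k of (A[0][0] + B[0][0] = -4 + 0 = -4, A[0][1] + B[1][0] = -5 + -4 = -9, A[0][2] + B[2][0] = -4 + -3 = -7) = -9 (attained at k = 1)
  C[0][1] = min over k of (A[0][0] + B[0][1] = -4 + 7 = 3, A[0][1] + B[1][1] = -5 + 7 = 2, A[0][2] + B[2][1] = -4 + 9 = 5) = 2 (attained at k = 1)
  C[0][2] = min over k of (A[0][0] + B[0][2] = -4 + 5 = 1, A[0][1] + B[1][2] = -5 + 9 = 4, A[0][2] + B[2][2] = -4 + -3 = -7) = -7 (attained at k = 2)
  C[1][0] = min over k of (A[1][0] + B[0][0] = 7 + 0 = 7, A[1][1] + B[1][0] = 3 + -4 = -1, A[1][2] + B[2][0] = 0 + -3 = -3) = -3 (attained at k = 2)
  C[1][1] = min over k of (A[1][0] + B[0][1] = 7 + 7 = 14, A[1][1] + B[1][1] = 3 + 7 = 10, A[1][2] + B[2][1] = 0 + 9 = 9) = 9 (attained at k = 2)
  C[1][2] = min over k of (A[1][0] + B[0][2] = 7 + 5 = 12, A[1][1] + B[1][2] = 3 + 9 = 12, A[1][2] + B[2][2] = 0 + -3 = -3) = -3 (attained at k = 2)
  C[2][0] = min over k of (A[2][0] + B[0][0] = 0 + 0 = 0, A[2][1] + B[1][0] = 8 + -4 = 4, A[2][2] + B[2][0] = 6 + -3 = 3) = 0 (attained at k = 0)
  C[2][1] = min over k of (A[2][0] + B[0][1] = 0 + 7 = 7, A[2][1] + B[1][1] = 8 + 7 = 15, A[2][2] + B[2][1] = 6 + 9 = 15) = 7 (attained at k = 0)
  C[2][2] = min over k of (A[2][0] + B[0][2] = 0 + 5 = 5, A[2][1] + B[1][2] = 8 + 9 = 17, A[2][2] + B[2][2] = 6 + -3 = 3) = 3 (attained at k = 2)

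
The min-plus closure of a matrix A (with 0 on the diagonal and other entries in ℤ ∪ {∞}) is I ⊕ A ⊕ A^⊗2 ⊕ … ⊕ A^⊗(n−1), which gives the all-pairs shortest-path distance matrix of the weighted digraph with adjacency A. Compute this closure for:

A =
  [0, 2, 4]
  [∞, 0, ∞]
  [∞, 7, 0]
Closure =
  [0, 2, 4]
  [∞, 0, ∞]
  [∞, 7, 0]

This is the Floyd-Warshall all-pairs shortest-path computation. For each intermediate vertex k = 0, 1, …, 2, update dist[i][j] ← min(dist[i][j], dist[i][k] + dist[k][j]). The final matrix gives, for each (i, j), the minimum total weight of any directed path from i to j (possibly empty when i = j).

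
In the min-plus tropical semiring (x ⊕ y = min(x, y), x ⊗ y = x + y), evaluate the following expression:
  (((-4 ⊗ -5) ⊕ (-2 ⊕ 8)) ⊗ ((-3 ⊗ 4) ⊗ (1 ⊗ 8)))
(((-4 ⊗ -5) ⊕ (-2 ⊕ 8)) ⊗ ((-3 ⊗ 4) ⊗ (1 ⊗ 8))) = 1

Expand innermost to outermost. Recall ⊕ takes the minimum of its arguments and ⊗ takes their sum. Working out the expression (((-4 ⊗ -5) ⊕ (-2 ⊕ 8)) ⊗ ((-3 ⊗ 4) ⊗ (1 ⊗ 8))) gives 1.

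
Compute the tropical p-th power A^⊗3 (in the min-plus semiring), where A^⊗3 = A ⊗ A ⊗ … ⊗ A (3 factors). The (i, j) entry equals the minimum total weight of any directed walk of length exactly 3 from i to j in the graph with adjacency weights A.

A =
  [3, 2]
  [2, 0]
A^⊗3 =
  [4, 2]
  [2, 0]

Each entry (A^⊗3)_ij equals the minimum over all length-3 walks i = v_0 → v_1 → … → v_3 = j of Σ_t A[v_t][v_{t+1}]. For example, for (i, j) = (0, 1) we minimise over 4 possible intermediate vertex sequences; the minimum is 2, attained along the walk 0 → 1 → 1 → 1.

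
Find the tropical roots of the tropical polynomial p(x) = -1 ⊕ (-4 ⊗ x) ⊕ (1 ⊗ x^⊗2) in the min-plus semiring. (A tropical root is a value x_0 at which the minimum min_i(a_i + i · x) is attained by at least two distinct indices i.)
Roots: {-5, 3}

Each tropical root is a break point of the lower envelope of the lines y = a_i + i · x (there are 3 lines, with slopes 0, 1, ..., 2). Only the lines that attain the minimum somewhere contribute to roots; other lines are dominated. Here the surviving (envelope) indices are i = 2, i = 1, i = 0.
Intersections between consecutive envelope lines give the roots: for adjacent envelope indices i < j the intersection is x = (a_i − a_j) / (j − i). Reading off the sorted break points: {-5, 3}.
Verification: at each break x_0, at least two indices attain the minimum of min_i(a_i + i · x_0).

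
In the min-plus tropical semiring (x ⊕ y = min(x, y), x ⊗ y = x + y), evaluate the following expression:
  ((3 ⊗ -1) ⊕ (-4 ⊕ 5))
((3 ⊗ -1) ⊕ (-4 ⊕ 5)) = -4

Expand innermost to outermost. Recall ⊕ takes the minimum of its arguments and ⊗ takes their sum. Working out the expression ((3 ⊗ -1) ⊕ (-4 ⊕ 5)) gives -4.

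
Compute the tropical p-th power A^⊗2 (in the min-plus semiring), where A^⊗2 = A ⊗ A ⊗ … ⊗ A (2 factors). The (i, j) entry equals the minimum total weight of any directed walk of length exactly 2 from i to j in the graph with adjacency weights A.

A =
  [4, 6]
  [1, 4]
A^⊗2 =
  [7, 10]
  [5, 7]

Each entry (A^⊗2)_ij equals the minimum over all length-2 walks i = v_0 → v_1 → … → v_2 = j of Σ_t A[v_t][v_{t+1}]. For example, for (i, j) = (0, 1) we minimise over 2 possible intermediate vertex sequences; the minimum is 10, attained along the walk 0 → 0 → 1.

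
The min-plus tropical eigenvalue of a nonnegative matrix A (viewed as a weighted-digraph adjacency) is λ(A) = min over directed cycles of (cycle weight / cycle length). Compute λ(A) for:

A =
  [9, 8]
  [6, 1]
λ(A) = 1

Enumerate directed cycles and compute their means (weight / length). Sample:
  cycle 0 → 0: weight = 9, length = 1, mean = 9/1 ≈ 9.000
  cycle 1 → 1: weight = 1, length = 1, mean = 1/1 ≈ 1.000
  cycle 0 → 1 → 0: weight = 14, length = 2, mean = 14/2 ≈ 7.000
  cycle 1 → 0 → 1: weight = 14, length = 2, mean = 14/2 ≈ 7.000
Minimum mean = 1.000, attained e.g. along the cycle 1 → 1 with weight 1 and length 1. So λ(A) = 1/1 = 1.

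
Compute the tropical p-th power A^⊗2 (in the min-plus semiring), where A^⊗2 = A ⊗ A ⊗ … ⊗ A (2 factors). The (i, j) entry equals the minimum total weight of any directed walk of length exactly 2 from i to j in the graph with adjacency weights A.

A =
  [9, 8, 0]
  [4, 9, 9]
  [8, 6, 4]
A^⊗2 =
  [8, 6, 4]
  [13, 12, 4]
  [10, 10, 8]

Each entry (A^⊗2)_ij equals the minimum over all length-2 walks i = v_0 → v_1 → … → v_2 = j of Σ_t A[v_t][v_{t+1}]. For example, for (i, j) = (0, 2) we minimise over 3 possible intermediate vertex sequences; the minimum is 4, attained along the walk 0 → 2 → 2.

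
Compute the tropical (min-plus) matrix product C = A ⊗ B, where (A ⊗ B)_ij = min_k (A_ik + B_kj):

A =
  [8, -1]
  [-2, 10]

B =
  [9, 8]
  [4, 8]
A ⊗ B =
  [3, 7]
  [7, 6]

Apply the min-plus product entry-by-entry:
  C[0][0] = min over k of (A[0][0] + B[0][0] = 8 + 9 = 17, A[0][1] + B[1][0] = -1 + 4 = 3) = 3 (attained at k = 1)
  C[0][1] = min over k of (A[0][0] + B[0][1] = 8 + 8 = 16, A[0][1] + B[1][1] = -1 + 8 = 7) = 7 (attained at k = 1)
  C[1][0] = min over k of (A[1][0] + B[0][0] = -2 + 9 = 7, A[1][1] + B[1][0] = 10 + 4 = 14) = 7 (attained at k = 0)
  C[1][1] = min over k of (A[1][0] + B[0][1] = -2 + 8 = 6, A[1][1] + B[1][1] = 10 + 8 = 18) = 6 (attained at k = 0)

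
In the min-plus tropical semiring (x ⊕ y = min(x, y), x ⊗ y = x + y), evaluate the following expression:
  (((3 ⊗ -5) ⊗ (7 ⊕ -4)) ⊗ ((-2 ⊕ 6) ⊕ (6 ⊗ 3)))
(((3 ⊗ -5) ⊗ (7 ⊕ -4)) ⊗ ((-2 ⊕ 6) ⊕ (6 ⊗ 3))) = -8

Expand innermost to outermost. Recall ⊕ takes the minimum of its arguments and ⊗ takes their sum. Working out the expression (((3 ⊗ -5) ⊗ (7 ⊕ -4)) ⊗ ((-2 ⊕ 6) ⊕ (6 ⊗ 3))) gives -8.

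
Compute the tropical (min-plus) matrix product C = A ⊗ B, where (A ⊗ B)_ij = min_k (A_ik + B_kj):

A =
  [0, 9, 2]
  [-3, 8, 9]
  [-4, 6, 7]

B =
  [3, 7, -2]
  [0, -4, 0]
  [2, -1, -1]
A ⊗ B =
  [3, 1, -2]
  [0, 4, -5]
  [-1, 2, -6]

Apply the min-plus product entry-by-entry:
  C[0][0] = min over k of (A[0][0] + B[0][0] = 0 + 3 = 3, A[0][1] + B[1][0] = 9 + 0 = 9, A[0][2] + B[2][0] = 2 + 2 = 4) = 3 (attained at k = 0)
  C[0][1] = min over k of (A[0][0] + B[0][1] = 0 + 7 = 7, A[0][1] + B[1][1] = 9 + -4 = 5, A[0][2] + B[2][1] = 2 + -1 = 1) = 1 (attained at k = 2)
  C[0][2] = min over k of (A[0][0] + B[0][2] = 0 + -2 = -2, A[0][1] + B[1][2] = 9 + 0 = 9, A[0][2] + B[2][2] = 2 + -1 = 1) = -2 (attained at k = 0)
  C[1][0] = min over k of (A[1][0] + B[0][0] = -3 + 3 = 0, A[1][1] + B[1][0] = 8 + 0 = 8, A[1][2] + B[2][0] = 9 + 2 = 11) = 0 (attained at k = 0)
  C[1][1] = min over k of (A[1][0] + B[0][1] = -3 + 7 = 4, A[1][1] + B[1][1] = 8 + -4 = 4, A[1][2] + B[2][1] = 9 + -1 = 8) = 4 (attained at k = 0)
  C[1][2] = min over k of (A[1][0] + B[0][2] = -3 + -2 = -5, A[1][1] + B[1][2] = 8 + 0 = 8, A[1][2] + B[2][2] = 9 + -1 = 8) = -5 (attained at k = 0)
  C[2][0] = min over k of (A[2][0] + B[0][0] = -4 + 3 = -1, A[2][1] + B[1][0] = 6 + 0 = 6, A[2][2] + B[2][0] = 7 + 2 = 9) = -1 (attained at k = 0)
  C[2][1] = min over k of (A[2][0] + B[0][1] = -4 + 7 = 3, A[2][1] + B[1][1] = 6 + -4 = 2, A[2][2] + B[2][1] = 7 + -1 = 6) = 2 (attained at k = 1)
  C[2][2] = min over k of (A[2][0] + B[0][2] = -4 + -2 = -6, A[2][1] + B[1][2] = 6 + 0 = 6, A[2][2] + B[2][2] = 7 + -1 = 6) = -6 (attained at k = 0)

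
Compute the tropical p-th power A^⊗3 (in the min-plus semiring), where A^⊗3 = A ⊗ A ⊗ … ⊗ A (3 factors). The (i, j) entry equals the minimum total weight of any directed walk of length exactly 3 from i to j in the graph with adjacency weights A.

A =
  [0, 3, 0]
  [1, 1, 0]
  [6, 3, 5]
A^⊗3 =
  [0, 3, 0]
  [1, 3, 1]
  [4, 5, 4]

Each entry (A^⊗3)_ij equals the minimum over all length-3 walks i = v_0 → v_1 → … → v_3 = j of Σ_t A[v_t][v_{t+1}]. For example, for (i, j) = (0, 2) we minimise over 9 possible intermediate vertex sequences; the minimum is 0, attained along the walk 0 → 0 → 0 → 2.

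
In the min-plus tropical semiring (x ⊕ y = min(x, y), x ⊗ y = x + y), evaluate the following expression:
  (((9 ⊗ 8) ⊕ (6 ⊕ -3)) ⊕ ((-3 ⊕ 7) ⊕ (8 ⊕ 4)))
(((9 ⊗ 8) ⊕ (6 ⊕ -3)) ⊕ ((-3 ⊕ 7) ⊕ (8 ⊕ 4))) = -3

Expand innermost to outermost. Recall ⊕ takes the minimum of its arguments and ⊗ takes their sum. Working out the expression (((9 ⊗ 8) ⊕ (6 ⊕ -3)) ⊕ ((-3 ⊕ 7) ⊕ (8 ⊕ 4))) gives -3.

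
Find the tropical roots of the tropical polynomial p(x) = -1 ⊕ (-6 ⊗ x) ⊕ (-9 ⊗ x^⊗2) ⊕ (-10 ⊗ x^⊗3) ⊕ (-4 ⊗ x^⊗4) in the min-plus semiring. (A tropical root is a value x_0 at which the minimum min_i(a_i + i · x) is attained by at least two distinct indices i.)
Roots: {-6, 1, 3, 5}

Each tropical root is a break point of the lower envelope of the lines y = a_i + i · x (there are 5 lines, with slopes 0, 1, ..., 4). Only the lines that attain the minimum somewhere contribute to roots; other lines are dominated. Here the surviving (envelope) indices are i = 4, i = 3, i = 2, i = 1, i = 0.
Intersections between consecutive envelope lines give the roots: for adjacent envelope indices i < j the intersection is x = (a_i − a_j) / (j − i). Reading off the sorted break points: {-6, 1, 3, 5}.
Verification: at each break x_0, at least two indices attain the minimum of min_i(a_i + i · x_0).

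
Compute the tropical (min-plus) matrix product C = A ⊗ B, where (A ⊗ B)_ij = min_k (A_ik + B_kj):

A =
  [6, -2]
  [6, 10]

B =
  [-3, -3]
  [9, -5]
A ⊗ B =
  [3, -7]
  [3, 3]

Apply the min-plus product entry-by-entry:
  C[0][0] = min over k of (A[0][0] + B[0][0] = 6 + -3 = 3, A[0][1] + B[1][0] = -2 + 9 = 7) = 3 (attained at k = 0)
  C[0][1] = min over k of (A[0][0] + B[0][1] = 6 + -3 = 3, A[0][1] + B[1][1] = -2 + -5 = -7) = -7 (attained at k = 1)
  C[1][0] = min over k of (A[1][0] + B[0][0] = 6 + -3 = 3, A[1][1] + B[1][0] = 10 + 9 = 19) = 3 (attained at k = 0)
  C[1][1] = min over k of (A[1][0] + B[0][1] = 6 + -3 = 3, A[1][1] + B[1][1] = 10 + -5 = 5) = 3 (attained at k = 0)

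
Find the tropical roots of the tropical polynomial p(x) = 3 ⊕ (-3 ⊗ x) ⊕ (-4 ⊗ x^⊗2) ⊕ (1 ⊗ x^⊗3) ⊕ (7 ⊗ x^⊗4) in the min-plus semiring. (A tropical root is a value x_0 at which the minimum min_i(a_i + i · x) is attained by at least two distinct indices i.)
Roots: {-6, -5, 1, 6}

Each tropical root is a break point of the lower envelope of the lines y = a_i + i · x (there are 5 lines, with slopes 0, 1, ..., 4). Only the lines that attain the minimum somewhere contribute to roots; other lines are dominated. Here the surviving (envelope) indices are i = 4, i = 3, i = 2, i = 1, i = 0.
Intersections between consecutive envelope lines give the roots: for adjacent envelope indices i < j the intersection is x = (a_i − a_j) / (j − i). Reading off the sorted break points: {-6, -5, 1, 6}.
Verification: at each break x_0, at least two indices attain the minimum of min_i(a_i + i · x_0).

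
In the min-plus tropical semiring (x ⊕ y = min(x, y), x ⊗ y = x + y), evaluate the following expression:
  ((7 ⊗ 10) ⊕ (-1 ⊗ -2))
((7 ⊗ 10) ⊕ (-1 ⊗ -2)) = -3

Expand innermost to outermost. Recall ⊕ takes the minimum of its arguments and ⊗ takes their sum. Working out the expression ((7 ⊗ 10) ⊕ (-1 ⊗ -2)) gives -3.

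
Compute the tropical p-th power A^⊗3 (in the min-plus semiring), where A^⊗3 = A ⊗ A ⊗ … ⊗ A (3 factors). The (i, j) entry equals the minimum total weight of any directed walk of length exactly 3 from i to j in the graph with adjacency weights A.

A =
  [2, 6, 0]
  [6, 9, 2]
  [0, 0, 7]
A^⊗3 =
  [2, 2, 0]
  [4, 6, 2]
  [0, 0, 2]

Each entry (A^⊗3)_ij equals the minimum over all length-3 walks i = v_0 → v_1 → … → v_3 = j of Σ_t A[v_t][v_{t+1}]. For example, for (i, j) = (0, 2) we minimise over 9 possible intermediate vertex sequences; the minimum is 0, attained along the walk 0 → 2 → 0 → 2.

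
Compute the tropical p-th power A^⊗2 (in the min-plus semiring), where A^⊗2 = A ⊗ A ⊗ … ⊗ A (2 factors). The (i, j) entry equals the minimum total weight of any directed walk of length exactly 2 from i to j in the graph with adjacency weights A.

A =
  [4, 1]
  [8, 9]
A^⊗2 =
  [8, 5]
  [12, 9]

Each entry (A^⊗2)_ij equals the minimum over all length-2 walks i = v_0 → v_1 → … → v_2 = j of Σ_t A[v_t][v_{t+1}]. For example, for (i, j) = (0, 1) we minimise over 2 possible intermediate vertex sequences; the minimum is 5, attained along the walk 0 → 0 → 1.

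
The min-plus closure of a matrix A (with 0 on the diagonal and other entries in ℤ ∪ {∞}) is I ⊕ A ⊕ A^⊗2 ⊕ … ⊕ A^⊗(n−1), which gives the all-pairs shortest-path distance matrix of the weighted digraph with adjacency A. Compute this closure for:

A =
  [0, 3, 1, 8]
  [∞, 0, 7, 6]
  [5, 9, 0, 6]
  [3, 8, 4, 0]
Closure =
  [0, 3, 1, 7]
  [9, 0, 7, 6]
  [5, 8, 0, 6]
  [3, 6, 4, 0]

This is the Floyd-Warshall all-pairs shortest-path computation. For each intermediate vertex k = 0, 1, …, 3, update dist[i][j] ← min(dist[i][j], dist[i][k] + dist[k][j]). The final matrix gives, for each (i, j), the minimum total weight of any directed path from i to j (possibly empty when i = j).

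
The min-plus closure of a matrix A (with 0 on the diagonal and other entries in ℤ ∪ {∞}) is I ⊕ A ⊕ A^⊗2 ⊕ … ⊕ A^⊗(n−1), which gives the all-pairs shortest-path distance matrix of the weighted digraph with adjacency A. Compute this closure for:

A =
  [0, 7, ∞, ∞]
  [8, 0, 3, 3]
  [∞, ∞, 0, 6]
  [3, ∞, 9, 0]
Closure =
  [0, 7, 10, 10]
  [6, 0, 3, 3]
  [9, 16, 0, 6]
  [3, 10, 9, 0]

This is the Floyd-Warshall all-pairs shortest-path computation. For each intermediate vertex k = 0, 1, …, 3, update dist[i][j] ← min(dist[i][j], dist[i][k] + dist[k][j]). The final matrix gives, for each (i, j), the minimum total weight of any directed path from i to j (possibly empty when i = j).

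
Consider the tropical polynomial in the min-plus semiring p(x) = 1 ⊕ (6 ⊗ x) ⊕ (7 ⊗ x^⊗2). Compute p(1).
p(1) = 1

A tropical monomial a ⊗ x^⊗i evaluates to a + i · x. Evaluating each term at x = 1:
  Term 0 contributes 1 + 0 · 1 = 1
  Term 1 contributes 6 + 1 · 1 = 7
  Term 2 contributes 7 + 2 · 1 = 9
p(1) = ⊕ of these = min[1, 7, 9] = 1.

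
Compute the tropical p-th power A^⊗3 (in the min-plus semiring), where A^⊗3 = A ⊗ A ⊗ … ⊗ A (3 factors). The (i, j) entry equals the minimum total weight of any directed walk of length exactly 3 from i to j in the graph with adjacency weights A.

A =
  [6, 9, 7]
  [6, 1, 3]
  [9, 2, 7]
A^⊗3 =
  [15, 10, 12]
  [8, 3, 5]
  [9, 4, 6]

Each entry (A^⊗3)_ij equals the minimum over all length-3 walks i = v_0 → v_1 → … → v_3 = j of Σ_t A[v_t][v_{t+1}]. For example, for (i, j) = (0, 2) we minimise over 9 possible intermediate vertex sequences; the minimum is 12, attained along the walk 0 → 2 → 1 → 2.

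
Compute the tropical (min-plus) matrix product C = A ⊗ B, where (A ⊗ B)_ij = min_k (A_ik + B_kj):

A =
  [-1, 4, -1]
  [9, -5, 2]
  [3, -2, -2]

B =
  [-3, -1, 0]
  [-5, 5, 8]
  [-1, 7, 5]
A ⊗ B =
  [-4, -2, -1]
  [-10, 0, 3]
  [-7, 2, 3]

Apply the min-plus product entry-by-entry:
  C[0][0] = min over k of (A[0][0] + B[0][0] = -1 + -3 = -4, A[0][1] + B[1][0] = 4 + -5 = -1, A[0][2] + B[2][0] = -1 + -1 = -2) = -4 (attained at k = 0)
  C[0][1] = min over k of (A[0][0] + B[0][1] = -1 + -1 = -2, A[0][1] + B[1][1] = 4 + 5 = 9, A[0][2] + B[2][1] = -1 + 7 = 6) = -2 (attained at k = 0)
  C[0][2] = min over k of (A[0][0] + B[0][2] = -1 + 0 = -1, A[0][1] + B[1][2] = 4 + 8 = 12, A[0][2] + B[2][2] = -1 + 5 = 4) = -1 (attained at k = 0)
  C[1][0] = min over k of (A[1][0] + B[0][0] = 9 + -3 = 6, A[1][1] + B[1][0] = -5 + -5 = -10, A[1][2] + B[2][0] = 2 + -1 = 1) = -10 (attained at k = 1)
  C[1][1] = min over k of (A[1][0] + B[0][1] = 9 + -1 = 8, A[1][1] + B[1][1] = -5 + 5 = 0, A[1][2] + B[2][1] = 2 + 7 = 9) = 0 (attained at k = 1)
  C[1][2] = min over k of (A[1][0] + B[0][2] = 9 + 0 = 9, A[1][1] + B[1][2] = -5 + 8 = 3, A[1][2] + B[2][2] = 2 + 5 = 7) = 3 (attained at k = 1)
  C[2][0] = min over k of (A[2][0] + B[0][0] = 3 + -3 = 0, A[2][1] + B[1][0] = -2 + -5 = -7, A[2][2] + B[2][0] = -2 + -1 = -3) = -7 (attained at k = 1)
  C[2][1] = min over k of (A[2][0] + B[0][1] = 3 + -1 = 2, A[2][1] + B[1][1] = -2 + 5 = 3, A[2][2] + B[2][1] = -2 + 7 = 5) = 2 (attained at k = 0)
  C[2][2] = min over k of (A[2][0] + B[0][2] = 3 + 0 = 3, A[2][1] + B[1][2] = -2 + 8 = 6, A[2][2] + B[2][2] = -2 + 5 = 3) = 3 (attained at k = 0)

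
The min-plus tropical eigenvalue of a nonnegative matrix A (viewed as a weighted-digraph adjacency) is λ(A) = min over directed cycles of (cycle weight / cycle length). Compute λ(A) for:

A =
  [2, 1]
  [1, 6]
λ(A) = 1

Enumerate directed cycles and compute their means (weight / length). Sample:
  cycle 0 → 0: weight = 2, length = 1, mean = 2/1 ≈ 2.000
  cycle 1 → 1: weight = 6, length = 1, mean = 6/1 ≈ 6.000
  cycle 0 → 1 → 0: weight = 2, length = 2, mean = 2/2 ≈ 1.000
  cycle 1 → 0 → 1: weight = 2, length = 2, mean = 2/2 ≈ 1.000
Minimum mean = 1.000, attained e.g. along the cycle 0 → 1 → 0 with weight 2 and length 2. So λ(A) = 2/2 = 1.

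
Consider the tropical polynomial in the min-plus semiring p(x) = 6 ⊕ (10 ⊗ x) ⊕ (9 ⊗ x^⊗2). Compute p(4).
p(4) = 6

A tropical monomial a ⊗ x^⊗i evaluates to a + i · x. Evaluating each term at x = 4:
  Term 0 contributes 6 + 0 · 4 = 6
  Term 1 contributes 10 + 1 · 4 = 14
  Term 2 contributes 9 + 2 · 4 = 17
p(4) = ⊕ of these = min[6, 14, 17] = 6.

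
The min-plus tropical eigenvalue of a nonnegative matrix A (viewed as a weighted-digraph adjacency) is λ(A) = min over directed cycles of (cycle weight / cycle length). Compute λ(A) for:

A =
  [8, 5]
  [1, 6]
λ(A) = 3

Enumerate directed cycles and compute their means (weight / length). Sample:
  cycle 0 → 0: weight = 8, length = 1, mean = 8/1 ≈ 8.000
  cycle 1 → 1: weight = 6, length = 1, mean = 6/1 ≈ 6.000
  cycle 0 → 1 → 0: weight = 6, length = 2, mean = 6/2 ≈ 3.000
  cycle 1 → 0 → 1: weight = 6, length = 2, mean = 6/2 ≈ 3.000
Minimum mean = 3.000, attained e.g. along the cycle 0 → 1 → 0 with weight 6 and length 2. So λ(A) = 6/2 = 3.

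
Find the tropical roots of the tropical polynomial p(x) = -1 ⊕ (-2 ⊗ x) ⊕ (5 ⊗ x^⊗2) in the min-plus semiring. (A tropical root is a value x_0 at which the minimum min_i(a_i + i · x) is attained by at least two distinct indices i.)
Roots: {-7, 1}

Each tropical root is a break point of the lower envelope of the lines y = a_i + i · x (there are 3 lines, with slopes 0, 1, ..., 2). Only the lines that attain the minimum somewhere contribute to roots; other lines are dominated. Here the surviving (envelope) indices are i = 2, i = 1, i = 0.
Intersections between consecutive envelope lines give the roots: for adjacent envelope indices i < j the intersection is x = (a_i − a_j) / (j − i). Reading off the sorted break points: {-7, 1}.
Verification: at each break x_0, at least two indices attain the minimum of min_i(a_i + i · x_0).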